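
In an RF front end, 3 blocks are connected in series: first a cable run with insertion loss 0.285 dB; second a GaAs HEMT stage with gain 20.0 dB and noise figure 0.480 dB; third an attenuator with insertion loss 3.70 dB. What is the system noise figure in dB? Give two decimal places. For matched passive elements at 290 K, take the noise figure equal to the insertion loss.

0.82 dB

Convert to linear (a loss of L dB is a gain of −L dB): F_i = 10^(NF_i/10), G_i = 10^(G_i,dB/10)
  Stage 1: F_1 = 10^(0.285/10) = 1.068, G_1 = 10^(−0.285/10) = 0.9365
  Stage 2: F_2 = 10^(0.480/10) = 1.117, G_2 = 10^(20.0/10) = 100.0
  Stage 3: F_3 = 10^(3.70/10) = 2.344, G_3 = 10^(−3.70/10) = 0.4266
Friis cascade:
  F = 1.068 + (1.117 − 1)/0.9365 + (2.344 − 1)/93.65 = 1.207
NF = 10 log₁₀(1.207) = 0.82 dB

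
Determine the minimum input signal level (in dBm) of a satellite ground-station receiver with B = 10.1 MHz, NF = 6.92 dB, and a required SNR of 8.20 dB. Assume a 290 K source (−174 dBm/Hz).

Sensitivity = −174 + 10 log₁₀(B) + NF + SNR_min
= −174 + 70.04 + 6.92 + 8.20
= −88.84 dBm → −88.8 dBm

−88.8 dBm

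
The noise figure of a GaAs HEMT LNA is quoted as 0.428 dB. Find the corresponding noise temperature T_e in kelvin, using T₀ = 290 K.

30.0 K

F = 10^(0.428/10) = 1.10357
T_e = (F − 1)·T₀ = (1.10357 − 1) × 290 = 30.0 K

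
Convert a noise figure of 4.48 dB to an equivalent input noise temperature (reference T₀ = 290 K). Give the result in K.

F = 10^(4.48/10) = 2.80543
T_e = (F − 1)·T₀ = (2.80543 − 1) × 290 = 524 K

524 K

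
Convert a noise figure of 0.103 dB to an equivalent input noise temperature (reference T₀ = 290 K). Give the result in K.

F = 10^(0.103/10) = 1.024
T_e = (F − 1)·T₀ = (1.024 − 1) × 290 = 6.96 K

6.96 K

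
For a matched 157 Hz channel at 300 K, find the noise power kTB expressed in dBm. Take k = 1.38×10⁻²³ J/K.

P_n = kTB = 1.38×10⁻²³ × 300 × 1.57×10² = 6.50×10⁻¹⁹ W
In dBm: 10 log₁₀(6.50×10⁻¹⁹ / 10⁻³) = −151.9 dBm

−151.9 dBm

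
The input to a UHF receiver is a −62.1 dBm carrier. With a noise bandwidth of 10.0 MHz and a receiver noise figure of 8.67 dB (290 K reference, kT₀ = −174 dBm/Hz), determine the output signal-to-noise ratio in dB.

Noise floor: N = −174 + 10 log₁₀(B) + NF
10 log₁₀(1.00×10⁷) = 70 dB
N = −174 + 70 + 8.67 = −95.33 dBm
SNR = P_sig − N = −62.1 − (−95.33) = 33.23 dB → 33.2 dB

33.2 dB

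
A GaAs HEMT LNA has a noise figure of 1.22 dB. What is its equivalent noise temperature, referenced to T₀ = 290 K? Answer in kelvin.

94.1 K

F = 10^(1.22/10) = 1.32434
T_e = (F − 1)·T₀ = (1.32434 − 1) × 290 = 94.1 K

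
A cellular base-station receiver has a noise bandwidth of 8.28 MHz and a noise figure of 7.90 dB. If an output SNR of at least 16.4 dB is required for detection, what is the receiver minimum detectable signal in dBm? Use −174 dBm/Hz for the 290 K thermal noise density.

Sensitivity = −174 + 10 log₁₀(B) + NF + SNR_min
= −174 + 69.18 + 7.90 + 16.4
= −80.52 dBm → −80.5 dBm

−80.5 dBm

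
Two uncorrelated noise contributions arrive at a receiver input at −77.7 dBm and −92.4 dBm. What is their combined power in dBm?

−77.6 dBm

Convert to linear, add, convert back:
P₁ = 1.70×10⁻¹¹ W, P₂ = 5.75×10⁻¹³ W
P_tot = 1.76×10⁻¹¹ W → 10 log₁₀(P_tot / 10⁻³) = −77.6 dBm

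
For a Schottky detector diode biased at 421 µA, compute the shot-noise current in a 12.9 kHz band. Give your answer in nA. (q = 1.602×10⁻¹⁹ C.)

I_n = √(2qI·B)
2qI·B = 2 × 1.602×10⁻¹⁹ × 4.21×10⁻⁴ × 1.29×10⁴ = 1.74×10⁻¹⁸ A²
I_n = √(1.74×10⁻¹⁸) = 1.32×10⁻⁹ A = 1.32 nA

1.32 nA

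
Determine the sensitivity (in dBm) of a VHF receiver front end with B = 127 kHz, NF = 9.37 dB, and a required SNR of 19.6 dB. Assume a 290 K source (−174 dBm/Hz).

−94.0 dBm

Sensitivity = −174 + 10 log₁₀(B) + NF + SNR_min
= −174 + 51.04 + 9.37 + 19.6
= −93.99 dBm → −94.0 dBm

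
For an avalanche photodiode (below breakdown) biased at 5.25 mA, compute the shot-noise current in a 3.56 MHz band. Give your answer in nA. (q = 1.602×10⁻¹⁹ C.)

I_n = √(2qI·B)
2qI·B = 2 × 1.602×10⁻¹⁹ × 5.25×10⁻³ × 3.56×10⁶ = 5.99×10⁻¹⁵ A²
I_n = √(5.99×10⁻¹⁵) = 7.74×10⁻⁸ A = 77.4 nA

77.4 nA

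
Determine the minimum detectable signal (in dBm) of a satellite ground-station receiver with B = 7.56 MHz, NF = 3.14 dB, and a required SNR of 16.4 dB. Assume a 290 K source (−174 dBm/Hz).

Sensitivity = −174 + 10 log₁₀(B) + NF + SNR_min
= −174 + 68.79 + 3.14 + 16.4
= −85.67 dBm → −85.7 dBm

−85.7 dBm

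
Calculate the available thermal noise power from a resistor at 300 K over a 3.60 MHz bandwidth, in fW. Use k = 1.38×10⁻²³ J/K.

14.9 fW

P_n = kTB = 1.38×10⁻²³ × 300 × 3.60×10⁶ = 1.49×10⁻¹⁴ W = 14.9 fW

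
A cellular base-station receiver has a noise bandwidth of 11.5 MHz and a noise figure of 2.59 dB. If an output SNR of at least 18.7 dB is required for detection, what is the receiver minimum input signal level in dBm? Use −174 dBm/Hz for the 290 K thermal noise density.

−82.1 dBm

Sensitivity = −174 + 10 log₁₀(B) + NF + SNR_min
= −174 + 70.61 + 2.59 + 18.7
= −82.10 dBm → −82.1 dBm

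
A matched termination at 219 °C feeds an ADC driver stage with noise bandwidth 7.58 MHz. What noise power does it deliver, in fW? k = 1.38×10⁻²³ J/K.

T = 219 °C + 273.15 = 492.15 K
P_n = kTB = 1.38×10⁻²³ × 492.15 × 7.58×10⁶ = 5.15×10⁻¹⁴ W = 51.5 fW

51.5 fW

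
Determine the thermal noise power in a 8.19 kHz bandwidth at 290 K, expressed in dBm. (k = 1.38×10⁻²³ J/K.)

P_n = kTB = 1.38×10⁻²³ × 290 × 8.19×10³ = 3.28×10⁻¹⁷ W
In dBm: 10 log₁₀(3.28×10⁻¹⁷ / 10⁻³) = −134.8 dBm

−134.8 dBm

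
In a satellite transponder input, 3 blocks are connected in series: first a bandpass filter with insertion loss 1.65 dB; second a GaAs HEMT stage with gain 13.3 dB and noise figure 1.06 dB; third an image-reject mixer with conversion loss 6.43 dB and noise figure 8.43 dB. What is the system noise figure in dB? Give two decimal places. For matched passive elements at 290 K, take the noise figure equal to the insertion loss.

Convert to linear (a loss of L dB is a gain of −L dB): F_i = 10^(NF_i/10), G_i = 10^(G_i,dB/10)
  Stage 1: F_1 = 10^(1.65/10) = 1.462, G_1 = 10^(−1.65/10) = 0.6839
  Stage 2: F_2 = 10^(1.06/10) = 1.276, G_2 = 10^(13.3/10) = 21.38
  Stage 3: F_3 = 10^(8.43/10) = 6.966, G_3 = 10^(−6.43/10) = 0.2275
Friis cascade:
  F = 1.462 + (1.276 − 1)/0.6839 + (6.966 − 1)/14.62 = 2.274
NF = 10 log₁₀(2.274) = 3.57 dB

3.57 dB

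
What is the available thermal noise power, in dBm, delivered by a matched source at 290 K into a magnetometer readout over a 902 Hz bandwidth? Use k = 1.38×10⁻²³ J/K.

−144.4 dBm

P_n = kTB = 1.38×10⁻²³ × 290 × 9.02×10² = 3.61×10⁻¹⁸ W
In dBm: 10 log₁₀(3.61×10⁻¹⁸ / 10⁻³) = −144.4 dBm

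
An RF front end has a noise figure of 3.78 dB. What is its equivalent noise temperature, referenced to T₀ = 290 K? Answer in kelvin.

402 K

F = 10^(3.78/10) = 2.38781
T_e = (F − 1)·T₀ = (2.38781 − 1) × 290 = 402 K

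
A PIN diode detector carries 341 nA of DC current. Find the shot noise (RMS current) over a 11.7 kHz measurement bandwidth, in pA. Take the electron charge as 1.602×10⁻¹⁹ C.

I_n = √(2qI·B)
2qI·B = 2 × 1.602×10⁻¹⁹ × 3.41×10⁻⁷ × 1.17×10⁴ = 1.28×10⁻²¹ A²
I_n = √(1.28×10⁻²¹) = 3.58×10⁻¹¹ A = 35.8 pA

35.8 pA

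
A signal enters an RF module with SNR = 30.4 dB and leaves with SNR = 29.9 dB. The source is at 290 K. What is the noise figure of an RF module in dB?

0.5 dB

NF (dB) = SNR_in(dB) − SNR_out(dB) when the source is at T₀
NF = 30.4 − 29.9 = 0.5 dB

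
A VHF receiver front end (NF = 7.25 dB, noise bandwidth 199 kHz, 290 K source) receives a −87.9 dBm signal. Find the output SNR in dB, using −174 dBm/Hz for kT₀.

25.9 dB

Noise floor: N = −174 + 10 log₁₀(B) + NF
10 log₁₀(1.99×10⁵) = 52.99 dB
N = −174 + 52.99 + 7.25 = −113.76 dBm
SNR = P_sig − N = −87.9 − (−113.76) = 25.86 dB → 25.9 dB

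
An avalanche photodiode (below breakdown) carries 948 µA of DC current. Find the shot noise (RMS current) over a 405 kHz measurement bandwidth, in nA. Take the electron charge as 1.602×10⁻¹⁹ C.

11.1 nA

I_n = √(2qI·B)
2qI·B = 2 × 1.602×10⁻¹⁹ × 9.48×10⁻⁴ × 4.05×10⁵ = 1.23×10⁻¹⁶ A²
I_n = √(1.23×10⁻¹⁶) = 1.11×10⁻⁸ A = 11.1 nA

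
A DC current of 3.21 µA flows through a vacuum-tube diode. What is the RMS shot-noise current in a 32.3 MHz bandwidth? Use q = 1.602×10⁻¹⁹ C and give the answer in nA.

5.76 nA

I_n = √(2qI·B)
2qI·B = 2 × 1.602×10⁻¹⁹ × 3.21×10⁻⁶ × 3.23×10⁷ = 3.32×10⁻¹⁷ A²
I_n = √(3.32×10⁻¹⁷) = 5.76×10⁻⁹ A = 5.76 nA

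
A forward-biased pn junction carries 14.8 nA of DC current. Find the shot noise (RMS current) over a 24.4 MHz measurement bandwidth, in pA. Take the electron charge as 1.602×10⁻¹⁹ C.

I_n = √(2qI·B)
2qI·B = 2 × 1.602×10⁻¹⁹ × 1.48×10⁻⁸ × 2.44×10⁷ = 1.16×10⁻¹⁹ A²
I_n = √(1.16×10⁻¹⁹) = 3.40×10⁻¹⁰ A = 340 pA

340 pA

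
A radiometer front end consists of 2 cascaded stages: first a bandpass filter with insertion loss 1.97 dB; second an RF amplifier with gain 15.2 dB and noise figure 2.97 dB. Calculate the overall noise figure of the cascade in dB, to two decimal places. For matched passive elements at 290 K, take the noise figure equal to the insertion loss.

4.94 dB

Convert to linear (a loss of L dB is a gain of −L dB): F_i = 10^(NF_i/10), G_i = 10^(G_i,dB/10)
  Stage 1: F_1 = 10^(1.97/10) = 1.574, G_1 = 10^(−1.97/10) = 0.6353
  Stage 2: F_2 = 10^(2.97/10) = 1.982, G_2 = 10^(15.2/10) = 33.11
Friis cascade:
  F = 1.574 + (1.982 − 1)/0.6353 = 3.119
NF = 10 log₁₀(3.119) = 4.94 dB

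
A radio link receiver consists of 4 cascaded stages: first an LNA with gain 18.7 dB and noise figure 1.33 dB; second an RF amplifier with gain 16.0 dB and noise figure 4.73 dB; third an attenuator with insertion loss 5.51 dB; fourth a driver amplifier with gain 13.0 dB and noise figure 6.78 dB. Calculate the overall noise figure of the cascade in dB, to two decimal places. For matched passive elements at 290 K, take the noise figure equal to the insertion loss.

Convert to linear (a loss of L dB is a gain of −L dB): F_i = 10^(NF_i/10), G_i = 10^(G_i,dB/10)
  Stage 1: F_1 = 10^(1.33/10) = 1.358, G_1 = 10^(18.7/10) = 74.13
  Stage 2: F_2 = 10^(4.73/10) = 2.972, G_2 = 10^(16.0/10) = 39.81
  Stage 3: F_3 = 10^(5.51/10) = 3.556, G_3 = 10^(−5.51/10) = 0.2812
  Stage 4: F_4 = 10^(6.78/10) = 4.764, G_4 = 10^(13.0/10) = 19.95
Friis cascade:
  F = 1.358 + (2.972 − 1)/74.13 + (3.556 − 1)/2951 + (4.764 − 1)/829.9 = 1.390
NF = 10 log₁₀(1.390) = 1.43 dB

1.43 dB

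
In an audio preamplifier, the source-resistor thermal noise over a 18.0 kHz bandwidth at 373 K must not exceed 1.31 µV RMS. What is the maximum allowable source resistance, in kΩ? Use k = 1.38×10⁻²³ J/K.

4.63 kΩ

Johnson–Nyquist: V_n = √(4kTRB) ⇒ R = V_n² / (4kTB)
4kTB = 4 × 1.38×10⁻²³ × 373 × 1.80×10⁴ = 3.71×10⁻¹⁶
R = (1.31×10⁻⁶)² / 3.71×10⁻¹⁶ = 4.63×10³ Ω = 4.63 kΩ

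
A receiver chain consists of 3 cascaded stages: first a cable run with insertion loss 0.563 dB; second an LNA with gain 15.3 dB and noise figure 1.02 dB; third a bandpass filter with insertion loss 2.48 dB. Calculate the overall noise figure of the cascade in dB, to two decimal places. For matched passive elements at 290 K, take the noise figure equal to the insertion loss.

1.66 dB

Convert to linear (a loss of L dB is a gain of −L dB): F_i = 10^(NF_i/10), G_i = 10^(G_i,dB/10)
  Stage 1: F_1 = 10^(0.563/10) = 1.138, G_1 = 10^(−0.563/10) = 0.8784
  Stage 2: F_2 = 10^(1.02/10) = 1.265, G_2 = 10^(15.3/10) = 33.88
  Stage 3: F_3 = 10^(2.48/10) = 1.770, G_3 = 10^(−2.48/10) = 0.5649
Friis cascade:
  F = 1.138 + (1.265 − 1)/0.8784 + (1.770 − 1)/29.76 = 1.466
NF = 10 log₁₀(1.466) = 1.66 dB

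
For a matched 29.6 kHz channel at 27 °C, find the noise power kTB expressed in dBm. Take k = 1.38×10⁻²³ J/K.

−129.1 dBm

T = 27 °C + 273.15 = 300.15 K
P_n = kTB = 1.38×10⁻²³ × 300.15 × 2.96×10⁴ = 1.23×10⁻¹⁶ W
In dBm: 10 log₁₀(1.23×10⁻¹⁶ / 10⁻³) = −129.1 dBm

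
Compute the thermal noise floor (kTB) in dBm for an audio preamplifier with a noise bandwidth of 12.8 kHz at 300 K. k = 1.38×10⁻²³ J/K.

P_n = kTB = 1.38×10⁻²³ × 300 × 1.28×10⁴ = 5.30×10⁻¹⁷ W
In dBm: 10 log₁₀(5.30×10⁻¹⁷ / 10⁻³) = −132.8 dBm

−132.8 dBm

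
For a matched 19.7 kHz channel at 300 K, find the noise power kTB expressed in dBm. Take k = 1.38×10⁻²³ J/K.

−130.9 dBm

P_n = kTB = 1.38×10⁻²³ × 300 × 1.97×10⁴ = 8.16×10⁻¹⁷ W
In dBm: 10 log₁₀(8.16×10⁻¹⁷ / 10⁻³) = −130.9 dBm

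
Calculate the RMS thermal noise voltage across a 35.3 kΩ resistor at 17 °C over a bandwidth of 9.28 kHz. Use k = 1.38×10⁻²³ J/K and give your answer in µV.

T = 17 °C + 273.15 = 290.15 K
V_n = √(4kTRB)
4kTRB = 4 × 1.38×10⁻²³ × 290.15 × 3.53×10⁴ × 9.28×10³ = 5.25×10⁻¹² V²
V_n = √(5.25×10⁻¹²) = 2.29×10⁻⁶ V = 2.29 µV

2.29 µV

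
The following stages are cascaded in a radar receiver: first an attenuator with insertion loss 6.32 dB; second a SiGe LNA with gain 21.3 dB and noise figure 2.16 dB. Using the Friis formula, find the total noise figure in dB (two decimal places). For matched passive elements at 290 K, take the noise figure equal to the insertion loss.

8.48 dB

Convert to linear (a loss of L dB is a gain of −L dB): F_i = 10^(NF_i/10), G_i = 10^(G_i,dB/10)
  Stage 1: F_1 = 10^(6.32/10) = 4.285, G_1 = 10^(−6.32/10) = 0.2333
  Stage 2: F_2 = 10^(2.16/10) = 1.644, G_2 = 10^(21.3/10) = 134.9
Friis cascade:
  F = 4.285 + (1.644 − 1)/0.2333 = 7.047
NF = 10 log₁₀(7.047) = 8.48 dB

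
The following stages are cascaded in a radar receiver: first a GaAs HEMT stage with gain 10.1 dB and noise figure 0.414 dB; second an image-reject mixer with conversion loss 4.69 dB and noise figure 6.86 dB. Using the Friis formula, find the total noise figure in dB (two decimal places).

1.69 dB

Convert to linear (a loss of L dB is a gain of −L dB): F_i = 10^(NF_i/10), G_i = 10^(G_i,dB/10)
  Stage 1: F_1 = 10^(0.414/10) = 1.100, G_1 = 10^(10.1/10) = 10.23
  Stage 2: F_2 = 10^(6.86/10) = 4.853, G_2 = 10^(−4.69/10) = 0.3396
Friis cascade:
  F = 1.100 + (4.853 − 1)/10.23 = 1.477
NF = 10 log₁₀(1.477) = 1.69 dB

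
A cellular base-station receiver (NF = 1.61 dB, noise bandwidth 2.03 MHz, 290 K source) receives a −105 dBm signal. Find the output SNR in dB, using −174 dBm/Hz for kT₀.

Noise floor: N = −174 + 10 log₁₀(B) + NF
10 log₁₀(2.03×10⁶) = 63.07 dB
N = −174 + 63.07 + 1.61 = −109.32 dBm
SNR = P_sig − N = −105 − (−109.32) = 4.32 dB → 4.3 dB

4.3 dB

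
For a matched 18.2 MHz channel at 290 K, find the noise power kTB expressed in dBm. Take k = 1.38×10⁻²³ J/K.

−101.4 dBm

P_n = kTB = 1.38×10⁻²³ × 290 × 1.82×10⁷ = 7.28×10⁻¹⁴ W
In dBm: 10 log₁₀(7.28×10⁻¹⁴ / 10⁻³) = −101.4 dBm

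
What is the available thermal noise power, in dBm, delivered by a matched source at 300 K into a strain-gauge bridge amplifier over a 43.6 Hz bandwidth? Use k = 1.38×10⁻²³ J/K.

−157.4 dBm

P_n = kTB = 1.38×10⁻²³ × 300 × 4.36×10¹ = 1.81×10⁻¹⁹ W
In dBm: 10 log₁₀(1.81×10⁻¹⁹ / 10⁻³) = −157.4 dBm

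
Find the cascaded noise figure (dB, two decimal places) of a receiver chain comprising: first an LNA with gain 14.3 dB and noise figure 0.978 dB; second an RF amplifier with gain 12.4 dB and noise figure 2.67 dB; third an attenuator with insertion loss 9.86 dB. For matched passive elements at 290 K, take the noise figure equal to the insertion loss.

Convert to linear (a loss of L dB is a gain of −L dB): F_i = 10^(NF_i/10), G_i = 10^(G_i,dB/10)
  Stage 1: F_1 = 10^(0.978/10) = 1.253, G_1 = 10^(14.3/10) = 26.92
  Stage 2: F_2 = 10^(2.67/10) = 1.849, G_2 = 10^(12.4/10) = 17.38
  Stage 3: F_3 = 10^(9.86/10) = 9.683, G_3 = 10^(−9.86/10) = 0.1033
Friis cascade:
  F = 1.253 + (1.849 − 1)/26.92 + (9.683 − 1)/467.7 = 1.303
NF = 10 log₁₀(1.303) = 1.15 dB

1.15 dB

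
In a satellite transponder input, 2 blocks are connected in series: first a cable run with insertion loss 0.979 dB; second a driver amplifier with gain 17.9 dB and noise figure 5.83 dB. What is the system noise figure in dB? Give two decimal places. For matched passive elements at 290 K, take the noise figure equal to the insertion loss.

6.81 dB

Convert to linear (a loss of L dB is a gain of −L dB): F_i = 10^(NF_i/10), G_i = 10^(G_i,dB/10)
  Stage 1: F_1 = 10^(0.979/10) = 1.253, G_1 = 10^(−0.979/10) = 0.7982
  Stage 2: F_2 = 10^(5.83/10) = 3.828, G_2 = 10^(17.9/10) = 61.66
Friis cascade:
  F = 1.253 + (3.828 − 1)/0.7982 = 4.796
NF = 10 log₁₀(4.796) = 6.81 dB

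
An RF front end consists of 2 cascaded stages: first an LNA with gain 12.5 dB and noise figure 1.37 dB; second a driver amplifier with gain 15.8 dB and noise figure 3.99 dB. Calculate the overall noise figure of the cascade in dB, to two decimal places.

1.63 dB

Convert to linear (a loss of L dB is a gain of −L dB): F_i = 10^(NF_i/10), G_i = 10^(G_i,dB/10)
  Stage 1: F_1 = 10^(1.37/10) = 1.371, G_1 = 10^(12.5/10) = 17.78
  Stage 2: F_2 = 10^(3.99/10) = 2.506, G_2 = 10^(15.8/10) = 38.02
Friis cascade:
  F = 1.371 + (2.506 − 1)/17.78 = 1.456
NF = 10 log₁₀(1.456) = 1.63 dB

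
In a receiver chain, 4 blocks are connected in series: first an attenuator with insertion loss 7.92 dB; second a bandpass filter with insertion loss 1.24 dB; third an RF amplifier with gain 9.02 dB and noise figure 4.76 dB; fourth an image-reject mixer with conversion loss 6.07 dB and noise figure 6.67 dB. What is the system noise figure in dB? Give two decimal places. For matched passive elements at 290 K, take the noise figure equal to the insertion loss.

Convert to linear (a loss of L dB is a gain of −L dB): F_i = 10^(NF_i/10), G_i = 10^(G_i,dB/10)
  Stage 1: F_1 = 10^(7.92/10) = 6.194, G_1 = 10^(−7.92/10) = 0.1614
  Stage 2: F_2 = 10^(1.24/10) = 1.330, G_2 = 10^(−1.24/10) = 0.7516
  Stage 3: F_3 = 10^(4.76/10) = 2.992, G_3 = 10^(9.02/10) = 7.980
  Stage 4: F_4 = 10^(6.67/10) = 4.645, G_4 = 10^(−6.07/10) = 0.2472
Friis cascade:
  F = 6.194 + (1.330 − 1)/0.1614 + (2.992 − 1)/0.1213 + (4.645 − 1)/0.9683 = 28.42
NF = 10 log₁₀(28.42) = 14.54 dB

14.54 dB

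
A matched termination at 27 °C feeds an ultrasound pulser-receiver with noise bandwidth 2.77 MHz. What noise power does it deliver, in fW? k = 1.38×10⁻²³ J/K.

T = 27 °C + 273.15 = 300.15 K
P_n = kTB = 1.38×10⁻²³ × 300.15 × 2.77×10⁶ = 1.15×10⁻¹⁴ W = 11.5 fW

11.5 fW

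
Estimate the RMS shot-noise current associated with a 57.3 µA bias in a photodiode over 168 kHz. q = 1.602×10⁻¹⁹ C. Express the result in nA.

I_n = √(2qI·B)
2qI·B = 2 × 1.602×10⁻¹⁹ × 5.73×10⁻⁵ × 1.68×10⁵ = 3.08×10⁻¹⁸ A²
I_n = √(3.08×10⁻¹⁸) = 1.76×10⁻⁹ A = 1.76 nA

1.76 nA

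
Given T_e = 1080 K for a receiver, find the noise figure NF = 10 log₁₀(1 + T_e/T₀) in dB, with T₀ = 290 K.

F = 1 + T_e/T₀ = 1 + 1080/290 = 4.72414
NF = 10 log₁₀(4.72414) = 6.74 dB

6.74 dB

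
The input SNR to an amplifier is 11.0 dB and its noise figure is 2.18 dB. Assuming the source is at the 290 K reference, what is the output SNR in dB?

By definition F = SNR_in/SNR_out, so in dB: SNR_out = SNR_in − NF
SNR_out = 11.0 − 2.18 = 8.82 dB

8.82 dB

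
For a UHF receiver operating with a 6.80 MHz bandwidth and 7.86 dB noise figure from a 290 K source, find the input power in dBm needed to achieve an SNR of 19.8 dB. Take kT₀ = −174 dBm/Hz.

−78.0 dBm

Sensitivity = −174 + 10 log₁₀(B) + NF + SNR_min
= −174 + 68.33 + 7.86 + 19.8
= −78.01 dBm → −78.0 dBm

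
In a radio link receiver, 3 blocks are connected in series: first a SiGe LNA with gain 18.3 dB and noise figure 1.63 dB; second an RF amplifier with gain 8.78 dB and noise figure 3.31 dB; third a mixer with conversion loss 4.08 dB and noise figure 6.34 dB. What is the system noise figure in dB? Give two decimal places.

1.70 dB

Convert to linear (a loss of L dB is a gain of −L dB): F_i = 10^(NF_i/10), G_i = 10^(G_i,dB/10)
  Stage 1: F_1 = 10^(1.63/10) = 1.455, G_1 = 10^(18.3/10) = 67.61
  Stage 2: F_2 = 10^(3.31/10) = 2.143, G_2 = 10^(8.78/10) = 7.551
  Stage 3: F_3 = 10^(6.34/10) = 4.305, G_3 = 10^(−4.08/10) = 0.3908
Friis cascade:
  F = 1.455 + (2.143 − 1)/67.61 + (4.305 − 1)/510.5 = 1.479
NF = 10 log₁₀(1.479) = 1.70 dB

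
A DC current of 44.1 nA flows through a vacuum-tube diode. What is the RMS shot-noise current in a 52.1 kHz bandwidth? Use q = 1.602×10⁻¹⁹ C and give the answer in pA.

27.1 pA

I_n = √(2qI·B)
2qI·B = 2 × 1.602×10⁻¹⁹ × 4.41×10⁻⁸ × 5.21×10⁴ = 7.36×10⁻²² A²
I_n = √(7.36×10⁻²²) = 2.71×10⁻¹¹ A = 27.1 pA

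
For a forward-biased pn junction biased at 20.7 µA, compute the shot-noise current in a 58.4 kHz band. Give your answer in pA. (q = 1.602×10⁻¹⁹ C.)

622 pA

I_n = √(2qI·B)
2qI·B = 2 × 1.602×10⁻¹⁹ × 2.07×10⁻⁵ × 5.84×10⁴ = 3.87×10⁻¹⁹ A²
I_n = √(3.87×10⁻¹⁹) = 6.22×10⁻¹⁰ A = 622 pA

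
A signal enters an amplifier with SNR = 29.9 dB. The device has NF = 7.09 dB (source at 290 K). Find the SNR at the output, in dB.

By definition F = SNR_in/SNR_out, so in dB: SNR_out = SNR_in − NF
SNR_out = 29.9 − 7.09 = 22.81 dB

22.81 dB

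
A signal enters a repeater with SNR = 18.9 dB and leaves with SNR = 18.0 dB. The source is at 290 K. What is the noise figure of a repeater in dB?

NF (dB) = SNR_in(dB) − SNR_out(dB) when the source is at T₀
NF = 18.9 − 18.0 = 0.9 dB

0.9 dB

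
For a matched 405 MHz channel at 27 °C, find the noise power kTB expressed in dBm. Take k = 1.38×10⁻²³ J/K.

−87.8 dBm

T = 27 °C + 273.15 = 300.15 K
P_n = kTB = 1.38×10⁻²³ × 300.15 × 4.05×10⁸ = 1.68×10⁻¹² W
In dBm: 10 log₁₀(1.68×10⁻¹² / 10⁻³) = −87.8 dBm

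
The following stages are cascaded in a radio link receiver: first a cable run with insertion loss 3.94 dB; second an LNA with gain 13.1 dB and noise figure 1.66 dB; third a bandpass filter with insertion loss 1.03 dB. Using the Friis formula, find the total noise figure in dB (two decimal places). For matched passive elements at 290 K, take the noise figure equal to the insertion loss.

5.64 dB

Convert to linear (a loss of L dB is a gain of −L dB): F_i = 10^(NF_i/10), G_i = 10^(G_i,dB/10)
  Stage 1: F_1 = 10^(3.94/10) = 2.477, G_1 = 10^(−3.94/10) = 0.4036
  Stage 2: F_2 = 10^(1.66/10) = 1.466, G_2 = 10^(13.1/10) = 20.42
  Stage 3: F_3 = 10^(1.03/10) = 1.268, G_3 = 10^(−1.03/10) = 0.7889
Friis cascade:
  F = 2.477 + (1.466 − 1)/0.4036 + (1.268 − 1)/8.241 = 3.663
NF = 10 log₁₀(3.663) = 5.64 dB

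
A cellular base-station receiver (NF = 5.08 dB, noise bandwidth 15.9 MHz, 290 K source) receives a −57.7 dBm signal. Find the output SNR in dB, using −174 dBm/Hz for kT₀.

39.2 dB

Noise floor: N = −174 + 10 log₁₀(B) + NF
10 log₁₀(1.59×10⁷) = 72.01 dB
N = −174 + 72.01 + 5.08 = −96.91 dBm
SNR = P_sig − N = −57.7 − (−96.91) = 39.21 dB → 39.2 dB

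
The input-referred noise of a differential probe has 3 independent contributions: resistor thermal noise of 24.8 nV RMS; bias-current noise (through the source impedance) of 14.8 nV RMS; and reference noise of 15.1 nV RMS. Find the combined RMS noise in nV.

32.6 nV

Uncorrelated sources add in power (mean-square): V_tot = √(ΣV_i²)
V_tot = √[(2.48×10⁻⁸)² + (1.48×10⁻⁸)² + (1.51×10⁻⁸)²] = 3.26×10⁻⁸ V = 32.6 nV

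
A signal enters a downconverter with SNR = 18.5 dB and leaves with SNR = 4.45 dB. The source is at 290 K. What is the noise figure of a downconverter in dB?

NF (dB) = SNR_in(dB) − SNR_out(dB) when the source is at T₀
NF = 18.5 − 4.45 = 14.05 dB

14.05 dB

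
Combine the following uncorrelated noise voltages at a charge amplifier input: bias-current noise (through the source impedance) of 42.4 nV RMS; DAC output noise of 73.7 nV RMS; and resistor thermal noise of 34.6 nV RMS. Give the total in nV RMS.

Uncorrelated sources add in power (mean-square): V_tot = √(ΣV_i²)
V_tot = √[(4.24×10⁻⁸)² + (7.37×10⁻⁸)² + (3.46×10⁻⁸)²] = 9.18×10⁻⁸ V = 91.8 nV

91.8 nV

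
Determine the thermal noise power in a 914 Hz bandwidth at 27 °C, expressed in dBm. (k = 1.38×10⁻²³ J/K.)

−144.2 dBm

T = 27 °C + 273.15 = 300.15 K
P_n = kTB = 1.38×10⁻²³ × 300.15 × 9.14×10² = 3.79×10⁻¹⁸ W
In dBm: 10 log₁₀(3.79×10⁻¹⁸ / 10⁻³) = −144.2 dBm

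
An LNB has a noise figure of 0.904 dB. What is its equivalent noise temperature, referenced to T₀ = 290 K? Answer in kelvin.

F = 10^(0.904/10) = 1.2314
T_e = (F − 1)·T₀ = (1.2314 − 1) × 290 = 67.1 K

67.1 K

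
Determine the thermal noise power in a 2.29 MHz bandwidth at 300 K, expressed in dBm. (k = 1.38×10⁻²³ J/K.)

P_n = kTB = 1.38×10⁻²³ × 300 × 2.29×10⁶ = 9.48×10⁻¹⁵ W
In dBm: 10 log₁₀(9.48×10⁻¹⁵ / 10⁻³) = −110.2 dBm

−110.2 dBm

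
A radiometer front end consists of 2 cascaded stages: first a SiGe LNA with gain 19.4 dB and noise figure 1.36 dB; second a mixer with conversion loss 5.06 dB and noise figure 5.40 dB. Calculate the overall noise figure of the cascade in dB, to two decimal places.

1.45 dB

Convert to linear (a loss of L dB is a gain of −L dB): F_i = 10^(NF_i/10), G_i = 10^(G_i,dB/10)
  Stage 1: F_1 = 10^(1.36/10) = 1.368, G_1 = 10^(19.4/10) = 87.10
  Stage 2: F_2 = 10^(5.40/10) = 3.467, G_2 = 10^(−5.06/10) = 0.3119
Friis cascade:
  F = 1.368 + (3.467 − 1)/87.10 = 1.396
NF = 10 log₁₀(1.396) = 1.45 dB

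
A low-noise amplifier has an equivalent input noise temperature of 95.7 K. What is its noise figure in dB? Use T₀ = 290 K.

F = 1 + T_e/T₀ = 1 + 95.7/290 = 1.33
NF = 10 log₁₀(1.33) = 1.24 dB

1.24 dB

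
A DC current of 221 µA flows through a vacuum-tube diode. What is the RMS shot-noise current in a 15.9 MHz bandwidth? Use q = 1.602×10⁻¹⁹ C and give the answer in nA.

33.6 nA

I_n = √(2qI·B)
2qI·B = 2 × 1.602×10⁻¹⁹ × 2.21×10⁻⁴ × 1.59×10⁷ = 1.13×10⁻¹⁵ A²
I_n = √(1.13×10⁻¹⁵) = 3.36×10⁻⁸ A = 33.6 nA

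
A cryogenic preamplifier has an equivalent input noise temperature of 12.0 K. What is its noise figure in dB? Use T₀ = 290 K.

0.176 dB

F = 1 + T_e/T₀ = 1 + 12.0/290 = 1.04138
NF = 10 log₁₀(1.04138) = 0.176 dB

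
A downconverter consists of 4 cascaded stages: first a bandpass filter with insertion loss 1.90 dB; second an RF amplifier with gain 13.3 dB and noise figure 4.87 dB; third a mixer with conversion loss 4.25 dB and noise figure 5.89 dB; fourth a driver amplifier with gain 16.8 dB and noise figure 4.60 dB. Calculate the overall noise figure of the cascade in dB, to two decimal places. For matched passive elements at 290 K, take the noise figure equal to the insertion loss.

7.26 dB

Convert to linear (a loss of L dB is a gain of −L dB): F_i = 10^(NF_i/10), G_i = 10^(G_i,dB/10)
  Stage 1: F_1 = 10^(1.90/10) = 1.549, G_1 = 10^(−1.90/10) = 0.6457
  Stage 2: F_2 = 10^(4.87/10) = 3.069, G_2 = 10^(13.3/10) = 21.38
  Stage 3: F_3 = 10^(5.89/10) = 3.882, G_3 = 10^(−4.25/10) = 0.3758
  Stage 4: F_4 = 10^(4.60/10) = 2.884, G_4 = 10^(16.8/10) = 47.86
Friis cascade:
  F = 1.549 + (3.069 − 1)/0.6457 + (3.882 − 1)/13.80 + (2.884 − 1)/5.188 = 5.325
NF = 10 log₁₀(5.325) = 7.26 dB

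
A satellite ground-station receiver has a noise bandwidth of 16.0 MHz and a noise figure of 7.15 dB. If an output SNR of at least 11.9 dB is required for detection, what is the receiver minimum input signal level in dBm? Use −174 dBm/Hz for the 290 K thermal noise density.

−82.9 dBm

Sensitivity = −174 + 10 log₁₀(B) + NF + SNR_min
= −174 + 72.04 + 7.15 + 11.9
= −82.91 dBm → −82.9 dBm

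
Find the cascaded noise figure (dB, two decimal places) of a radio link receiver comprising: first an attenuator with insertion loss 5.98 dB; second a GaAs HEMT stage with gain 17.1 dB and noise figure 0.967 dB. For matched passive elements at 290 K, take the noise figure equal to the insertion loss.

Convert to linear (a loss of L dB is a gain of −L dB): F_i = 10^(NF_i/10), G_i = 10^(G_i,dB/10)
  Stage 1: F_1 = 10^(5.98/10) = 3.963, G_1 = 10^(−5.98/10) = 0.2523
  Stage 2: F_2 = 10^(0.967/10) = 1.249, G_2 = 10^(17.1/10) = 51.29
Friis cascade:
  F = 3.963 + (1.249 − 1)/0.2523 = 4.951
NF = 10 log₁₀(4.951) = 6.95 dB

6.95 dB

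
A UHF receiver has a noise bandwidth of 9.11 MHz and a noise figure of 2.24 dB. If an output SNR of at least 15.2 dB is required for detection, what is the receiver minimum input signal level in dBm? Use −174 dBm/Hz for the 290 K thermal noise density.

Sensitivity = −174 + 10 log₁₀(B) + NF + SNR_min
= −174 + 69.6 + 2.24 + 15.2
= −86.96 dBm → −87.0 dBm

−87.0 dBm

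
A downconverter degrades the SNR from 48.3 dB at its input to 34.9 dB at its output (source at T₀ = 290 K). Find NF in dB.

13.4 dB

NF (dB) = SNR_in(dB) − SNR_out(dB) when the source is at T₀
NF = 48.3 − 34.9 = 13.4 dB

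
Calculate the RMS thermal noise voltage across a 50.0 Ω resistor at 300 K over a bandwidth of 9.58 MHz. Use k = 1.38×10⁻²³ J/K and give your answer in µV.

V_n = √(4kTRB)
4kTRB = 4 × 1.38×10⁻²³ × 300 × 5.00×10¹ × 9.58×10⁶ = 7.93×10⁻¹² V²
V_n = √(7.93×10⁻¹²) = 2.82×10⁻⁶ V = 2.82 µV

2.82 µV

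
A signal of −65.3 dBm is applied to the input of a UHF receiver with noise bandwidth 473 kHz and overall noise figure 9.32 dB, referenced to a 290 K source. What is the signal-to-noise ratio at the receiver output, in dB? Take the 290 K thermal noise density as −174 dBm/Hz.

Noise floor: N = −174 + 10 log₁₀(B) + NF
10 log₁₀(4.73×10⁵) = 56.75 dB
N = −174 + 56.75 + 9.32 = −107.93 dBm
SNR = P_sig − N = −65.3 − (−107.93) = 42.63 dB → 42.6 dB

42.6 dB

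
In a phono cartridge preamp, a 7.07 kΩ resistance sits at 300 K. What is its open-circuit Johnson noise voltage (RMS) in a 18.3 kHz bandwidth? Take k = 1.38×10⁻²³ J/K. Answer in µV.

V_n = √(4kTRB)
4kTRB = 4 × 1.38×10⁻²³ × 300 × 7.07×10³ × 1.83×10⁴ = 2.14×10⁻¹² V²
V_n = √(2.14×10⁻¹²) = 1.46×10⁻⁶ V = 1.46 µV

1.46 µV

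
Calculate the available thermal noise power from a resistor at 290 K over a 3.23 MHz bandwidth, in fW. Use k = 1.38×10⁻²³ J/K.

P_n = kTB = 1.38×10⁻²³ × 290 × 3.23×10⁶ = 1.29×10⁻¹⁴ W = 12.9 fW

12.9 fW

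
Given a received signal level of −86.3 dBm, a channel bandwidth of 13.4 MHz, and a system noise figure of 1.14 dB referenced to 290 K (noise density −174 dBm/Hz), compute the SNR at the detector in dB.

15.3 dB

Noise floor: N = −174 + 10 log₁₀(B) + NF
10 log₁₀(1.34×10⁷) = 71.27 dB
N = −174 + 71.27 + 1.14 = −101.59 dBm
SNR = P_sig − N = −86.3 − (−101.59) = 15.29 dB → 15.3 dB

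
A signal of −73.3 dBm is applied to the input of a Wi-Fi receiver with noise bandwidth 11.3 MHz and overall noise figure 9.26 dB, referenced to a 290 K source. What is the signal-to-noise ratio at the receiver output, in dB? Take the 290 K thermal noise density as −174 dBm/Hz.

20.9 dB

Noise floor: N = −174 + 10 log₁₀(B) + NF
10 log₁₀(1.13×10⁷) = 70.53 dB
N = −174 + 70.53 + 9.26 = −94.21 dBm
SNR = P_sig − N = −73.3 − (−94.21) = 20.91 dB → 20.9 dB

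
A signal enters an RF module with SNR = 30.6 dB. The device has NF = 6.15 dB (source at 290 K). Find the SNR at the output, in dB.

By definition F = SNR_in/SNR_out, so in dB: SNR_out = SNR_in − NF
SNR_out = 30.6 − 6.15 = 24.45 dB

24.45 dB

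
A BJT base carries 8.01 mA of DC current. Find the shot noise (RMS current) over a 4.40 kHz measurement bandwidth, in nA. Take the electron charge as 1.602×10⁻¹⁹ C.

3.36 nA

I_n = √(2qI·B)
2qI·B = 2 × 1.602×10⁻¹⁹ × 8.01×10⁻³ × 4.40×10³ = 1.13×10⁻¹⁷ A²
I_n = √(1.13×10⁻¹⁷) = 3.36×10⁻⁹ A = 3.36 nA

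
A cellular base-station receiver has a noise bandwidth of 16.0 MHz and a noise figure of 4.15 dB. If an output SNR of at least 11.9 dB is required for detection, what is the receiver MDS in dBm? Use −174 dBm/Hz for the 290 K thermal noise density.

−85.9 dBm

Sensitivity = −174 + 10 log₁₀(B) + NF + SNR_min
= −174 + 72.04 + 4.15 + 11.9
= −85.91 dBm → −85.9 dBm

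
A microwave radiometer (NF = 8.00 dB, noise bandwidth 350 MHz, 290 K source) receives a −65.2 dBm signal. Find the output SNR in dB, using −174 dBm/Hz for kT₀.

Noise floor: N = −174 + 10 log₁₀(B) + NF
10 log₁₀(3.50×10⁸) = 85.44 dB
N = −174 + 85.44 + 8.00 = −80.56 dBm
SNR = P_sig − N = −65.2 − (−80.56) = 15.36 dB → 15.4 dB

15.4 dB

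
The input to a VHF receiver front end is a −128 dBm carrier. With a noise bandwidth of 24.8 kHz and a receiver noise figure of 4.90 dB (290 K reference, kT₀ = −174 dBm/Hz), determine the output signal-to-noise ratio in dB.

Noise floor: N = −174 + 10 log₁₀(B) + NF
10 log₁₀(2.48×10⁴) = 43.94 dB
N = −174 + 43.94 + 4.90 = −125.16 dBm
SNR = P_sig − N = −128 − (−125.16) = −2.84 dB → −2.8 dB

−2.8 dB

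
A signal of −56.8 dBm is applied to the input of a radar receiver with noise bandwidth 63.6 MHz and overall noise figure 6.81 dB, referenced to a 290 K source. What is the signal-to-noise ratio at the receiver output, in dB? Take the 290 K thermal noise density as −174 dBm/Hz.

Noise floor: N = −174 + 10 log₁₀(B) + NF
10 log₁₀(6.36×10⁷) = 78.03 dB
N = −174 + 78.03 + 6.81 = −89.16 dBm
SNR = P_sig − N = −56.8 − (−89.16) = 32.36 dB → 32.4 dB

32.4 dB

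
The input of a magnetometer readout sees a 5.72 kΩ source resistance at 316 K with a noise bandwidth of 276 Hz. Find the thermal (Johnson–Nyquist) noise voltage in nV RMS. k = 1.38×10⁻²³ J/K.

166 nV

V_n = √(4kTRB)
4kTRB = 4 × 1.38×10⁻²³ × 316 × 5.72×10³ × 2.76×10² = 2.75×10⁻¹⁴ V²
V_n = √(2.75×10⁻¹⁴) = 1.66×10⁻⁷ V = 166 nV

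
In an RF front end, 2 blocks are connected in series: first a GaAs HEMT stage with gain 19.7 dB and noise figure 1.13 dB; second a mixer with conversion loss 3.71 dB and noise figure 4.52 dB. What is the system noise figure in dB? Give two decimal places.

Convert to linear (a loss of L dB is a gain of −L dB): F_i = 10^(NF_i/10), G_i = 10^(G_i,dB/10)
  Stage 1: F_1 = 10^(1.13/10) = 1.297, G_1 = 10^(19.7/10) = 93.33
  Stage 2: F_2 = 10^(4.52/10) = 2.831, G_2 = 10^(−3.71/10) = 0.4256
Friis cascade:
  F = 1.297 + (2.831 − 1)/93.33 = 1.317
NF = 10 log₁₀(1.317) = 1.20 dB

1.20 dB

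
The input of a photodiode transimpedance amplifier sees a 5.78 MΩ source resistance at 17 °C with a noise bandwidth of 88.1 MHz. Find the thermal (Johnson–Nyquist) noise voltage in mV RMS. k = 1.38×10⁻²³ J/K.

T = 17 °C + 273.15 = 290.15 K
V_n = √(4kTRB)
4kTRB = 4 × 1.38×10⁻²³ × 290.15 × 5.78×10⁶ × 8.81×10⁷ = 8.16×10⁻⁶ V²
V_n = √(8.16×10⁻⁶) = 2.86×10⁻³ V = 2.86 mV

2.86 mV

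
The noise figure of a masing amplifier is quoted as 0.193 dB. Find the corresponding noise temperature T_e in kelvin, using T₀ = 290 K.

13.2 K

F = 10^(0.193/10) = 1.04544
T_e = (F − 1)·T₀ = (1.04544 − 1) × 290 = 13.2 K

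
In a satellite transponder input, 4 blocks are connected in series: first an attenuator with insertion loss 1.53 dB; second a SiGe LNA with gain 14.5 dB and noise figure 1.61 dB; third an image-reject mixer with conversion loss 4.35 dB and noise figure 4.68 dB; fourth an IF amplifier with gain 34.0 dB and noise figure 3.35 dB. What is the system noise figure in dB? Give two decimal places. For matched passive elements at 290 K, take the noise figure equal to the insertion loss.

Convert to linear (a loss of L dB is a gain of −L dB): F_i = 10^(NF_i/10), G_i = 10^(G_i,dB/10)
  Stage 1: F_1 = 10^(1.53/10) = 1.422, G_1 = 10^(−1.53/10) = 0.7031
  Stage 2: F_2 = 10^(1.61/10) = 1.449, G_2 = 10^(14.5/10) = 28.18
  Stage 3: F_3 = 10^(4.68/10) = 2.938, G_3 = 10^(−4.35/10) = 0.3673
  Stage 4: F_4 = 10^(3.35/10) = 2.163, G_4 = 10^(34.0/10) = 2512
Friis cascade:
  F = 1.422 + (1.449 − 1)/0.7031 + (2.938 − 1)/19.82 + (2.163 − 1)/7.278 = 2.318
NF = 10 log₁₀(2.318) = 3.65 dB

3.65 dB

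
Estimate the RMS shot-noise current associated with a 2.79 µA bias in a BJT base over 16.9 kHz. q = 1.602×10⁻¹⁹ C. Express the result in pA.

I_n = √(2qI·B)
2qI·B = 2 × 1.602×10⁻¹⁹ × 2.79×10⁻⁶ × 1.69×10⁴ = 1.51×10⁻²⁰ A²
I_n = √(1.51×10⁻²⁰) = 1.23×10⁻¹⁰ A = 123 pA

123 pA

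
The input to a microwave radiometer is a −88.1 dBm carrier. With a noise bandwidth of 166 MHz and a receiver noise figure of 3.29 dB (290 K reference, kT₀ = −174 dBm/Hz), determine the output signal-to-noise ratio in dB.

Noise floor: N = −174 + 10 log₁₀(B) + NF
10 log₁₀(1.66×10⁸) = 82.2 dB
N = −174 + 82.2 + 3.29 = −88.51 dBm
SNR = P_sig − N = −88.1 − (−88.51) = 0.41 dB → 0.4 dB

0.4 dB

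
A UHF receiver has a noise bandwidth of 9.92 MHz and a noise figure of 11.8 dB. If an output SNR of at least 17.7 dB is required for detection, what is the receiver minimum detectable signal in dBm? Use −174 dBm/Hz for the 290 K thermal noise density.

Sensitivity = −174 + 10 log₁₀(B) + NF + SNR_min
= −174 + 69.97 + 11.8 + 17.7
= −74.53 dBm → −74.5 dBm

−74.5 dBm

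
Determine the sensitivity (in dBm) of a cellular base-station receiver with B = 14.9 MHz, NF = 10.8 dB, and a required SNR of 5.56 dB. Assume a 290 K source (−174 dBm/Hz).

Sensitivity = −174 + 10 log₁₀(B) + NF + SNR_min
= −174 + 71.73 + 10.8 + 5.56
= −85.91 dBm → −85.9 dBm

−85.9 dBm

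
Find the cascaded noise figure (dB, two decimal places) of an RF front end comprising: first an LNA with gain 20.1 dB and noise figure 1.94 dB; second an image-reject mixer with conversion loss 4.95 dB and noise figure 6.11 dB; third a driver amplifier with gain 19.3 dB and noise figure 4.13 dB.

Convert to linear (a loss of L dB is a gain of −L dB): F_i = 10^(NF_i/10), G_i = 10^(G_i,dB/10)
  Stage 1: F_1 = 10^(1.94/10) = 1.563, G_1 = 10^(20.1/10) = 102.3
  Stage 2: F_2 = 10^(6.11/10) = 4.083, G_2 = 10^(−4.95/10) = 0.3199
  Stage 3: F_3 = 10^(4.13/10) = 2.588, G_3 = 10^(19.3/10) = 85.11
Friis cascade:
  F = 1.563 + (4.083 − 1)/102.3 + (2.588 − 1)/32.73 = 1.642
NF = 10 log₁₀(1.642) = 2.15 dB

2.15 dB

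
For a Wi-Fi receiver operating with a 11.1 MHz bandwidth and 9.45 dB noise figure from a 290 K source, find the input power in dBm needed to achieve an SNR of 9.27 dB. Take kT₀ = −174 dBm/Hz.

−84.8 dBm

Sensitivity = −174 + 10 log₁₀(B) + NF + SNR_min
= −174 + 70.45 + 9.45 + 9.27
= −84.83 dBm → −84.8 dBm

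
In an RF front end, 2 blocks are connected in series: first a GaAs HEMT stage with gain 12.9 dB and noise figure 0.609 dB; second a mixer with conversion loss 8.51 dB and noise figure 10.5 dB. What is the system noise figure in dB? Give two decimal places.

Convert to linear (a loss of L dB is a gain of −L dB): F_i = 10^(NF_i/10), G_i = 10^(G_i,dB/10)
  Stage 1: F_1 = 10^(0.609/10) = 1.151, G_1 = 10^(12.9/10) = 19.50
  Stage 2: F_2 = 10^(10.5/10) = 11.22, G_2 = 10^(−8.51/10) = 0.1409
Friis cascade:
  F = 1.151 + (11.22 − 1)/19.50 = 1.675
NF = 10 log₁₀(1.675) = 2.24 dB

2.24 dB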